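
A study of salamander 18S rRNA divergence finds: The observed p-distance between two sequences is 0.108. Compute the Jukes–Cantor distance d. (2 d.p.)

0.12

d = −(3/4) ln(1 − 4p/3) = −0.75 ln(1 − 0.144) = −0.75 ln(0.856)
  = −0.75 × (-0.155485) = 0.116614 substitutions/site.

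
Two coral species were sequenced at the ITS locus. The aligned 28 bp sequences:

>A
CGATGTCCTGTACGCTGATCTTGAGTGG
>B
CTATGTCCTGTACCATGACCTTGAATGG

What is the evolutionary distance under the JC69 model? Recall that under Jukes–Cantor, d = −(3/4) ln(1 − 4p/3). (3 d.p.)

0.204

The sequences differ at 5 of 28 sites (2, 14, 15, 19, 25), so p = 5/28 ≈ 0.178571.
d = −(3/4) ln(1 − 4p/3) = −0.75 ln(1 − 0.238095) = −0.75 ln(0.761905)
  = −0.75 × (-0.271933) = 0.203950 substitutions/site.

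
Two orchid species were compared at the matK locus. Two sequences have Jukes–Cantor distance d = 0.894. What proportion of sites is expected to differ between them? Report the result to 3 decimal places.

p = (3/4)(1 − e^(−4d/3)) = 0.75 × (1 − e^(-1.192)) = 0.75 × (1 − 0.303613) = 0.522290.

0.522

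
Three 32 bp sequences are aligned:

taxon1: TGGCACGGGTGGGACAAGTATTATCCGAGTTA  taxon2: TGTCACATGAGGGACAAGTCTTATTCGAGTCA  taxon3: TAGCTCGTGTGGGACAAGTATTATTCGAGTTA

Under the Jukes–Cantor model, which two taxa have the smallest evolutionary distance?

taxon1–taxon2: 7/32 differ, p = 0.219, d = 0.259.
taxon1–taxon3: 4/32 differ, p = 0.125, d = 0.137.
taxon2–taxon3: 7/32 differ, p = 0.219, d = 0.259.
The smallest distance is between taxon1 and taxon3.

taxon1 and taxon3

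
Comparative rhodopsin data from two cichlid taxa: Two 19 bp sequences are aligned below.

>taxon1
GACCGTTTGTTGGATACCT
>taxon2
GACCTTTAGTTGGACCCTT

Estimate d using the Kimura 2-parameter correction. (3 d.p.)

Of 19 sites, 2 differences are transitions and 3 are transversions, so P = 2/19 ≈ 0.105263 and Q = 3/19 ≈ 0.157895.
Under the Kimura two-parameter model, d = −½ ln(1 − 2P − Q) − ¼ ln(1 − 2Q).
1 − 2P − Q = 0.631579, giving −½ ln(0.631579) = 0.229766.
1 − 2Q = 0.68421, giving −¼ ln(0.68421) = 0.094873.
d = 0.229766 + 0.094873 = 0.324639.

0.325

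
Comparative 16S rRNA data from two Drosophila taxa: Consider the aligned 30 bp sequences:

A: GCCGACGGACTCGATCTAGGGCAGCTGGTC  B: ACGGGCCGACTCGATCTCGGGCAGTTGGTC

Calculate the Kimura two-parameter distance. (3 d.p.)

0.234

Of 30 sites, 3 differences are transitions and 3 are transversions, so P = 3/30 = 0.1 and Q = 3/30 = 0.1.
Under the Kimura two-parameter model, d = −½ ln(1 − 2P − Q) − ¼ ln(1 − 2Q).
1 − 2P − Q = 0.7, giving −½ ln(0.7) = 0.178337.
1 − 2Q = 0.8, giving −¼ ln(0.8) = 0.055786.
d = 0.178337 + 0.055786 = 0.234123.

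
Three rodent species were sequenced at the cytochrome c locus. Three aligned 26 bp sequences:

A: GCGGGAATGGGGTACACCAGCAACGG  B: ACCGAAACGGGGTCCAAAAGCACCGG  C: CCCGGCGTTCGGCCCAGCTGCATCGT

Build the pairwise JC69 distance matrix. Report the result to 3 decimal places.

A–B: 8/26 sites differ → p ≈ 0.307692, d = −0.75 ln(1 − 0.410256) = 0.396050 ≈ 0.396.
A–C: 12/26 sites differ → p ≈ 0.461538, d = −0.75 ln(1 − 0.615384) = 0.716632 ≈ 0.717.
B–C: 13/26 sites differ → p = 0.5, d = −0.75 ln(1 − 0.666667) = 0.823960 ≈ 0.824.

d(A,B) = 0.396, d(A,C) = 0.717, d(B,C) = 0.824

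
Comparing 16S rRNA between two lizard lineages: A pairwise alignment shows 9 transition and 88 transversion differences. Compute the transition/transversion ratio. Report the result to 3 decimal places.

0.102

R = 9/88 = 0.102272… ≈ 0.102 (to 3 d.p.).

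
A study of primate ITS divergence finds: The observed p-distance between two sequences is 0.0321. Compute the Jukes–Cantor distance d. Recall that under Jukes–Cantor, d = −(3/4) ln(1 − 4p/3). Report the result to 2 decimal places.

d = −(3/4) ln(1 − 4p/3) = −0.75 ln(1 − 0.0428) = −0.75 ln(0.9572)
  = −0.75 × (-0.043743) = 0.032807 substitutions/site.

0.03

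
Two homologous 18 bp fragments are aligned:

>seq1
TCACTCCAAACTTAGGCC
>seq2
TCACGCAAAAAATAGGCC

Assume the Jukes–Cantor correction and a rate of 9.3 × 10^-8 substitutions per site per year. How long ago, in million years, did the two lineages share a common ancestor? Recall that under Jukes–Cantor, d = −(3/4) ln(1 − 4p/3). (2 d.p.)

1.42

The sequences differ at 4 of 18 sites (5, 7, 11, 12), so p = 4/18 ≈ 0.222222.
d = −(3/4) ln(1 − 4p/3) = −0.75 ln(1 − 0.296296) = −0.75 ln(0.703704)
  = −0.75 × (-0.351397) = 0.263548 substitutions/site.
Under a molecular clock d = 2μt, so t = d/(2μ) = 0.263548 / (2 × 9.3 × 10^-8) = 1.42 million years.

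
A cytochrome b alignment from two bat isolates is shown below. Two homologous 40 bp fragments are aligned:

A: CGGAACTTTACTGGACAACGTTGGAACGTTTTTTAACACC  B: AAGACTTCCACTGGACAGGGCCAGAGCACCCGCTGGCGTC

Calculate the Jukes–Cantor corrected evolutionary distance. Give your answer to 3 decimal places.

0.991

The sequences differ at 22 of 40 sites, so p = 22/40 = 0.55.
d = −(3/4) ln(1 − 4p/3) = −0.75 ln(1 − 0.733333) = −0.75 ln(0.266667)
  = −0.75 × (-1.321755) = 0.991316 substitutions/site.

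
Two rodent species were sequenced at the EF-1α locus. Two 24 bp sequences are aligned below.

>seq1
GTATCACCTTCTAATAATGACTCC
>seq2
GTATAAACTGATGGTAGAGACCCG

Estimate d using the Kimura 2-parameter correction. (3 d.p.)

0.611

Of 24 sites, 4 differences are transitions and 6 are transversions, so P = 4/24 ≈ 0.166667 and Q = 6/24 = 0.25.
Under the Kimura two-parameter model, d = −½ ln(1 − 2P − Q) − ¼ ln(1 − 2Q).
1 − 2P − Q = 0.416666, giving −½ ln(0.416666) = 0.437735.
1 − 2Q = 0.5, giving −¼ ln(0.5) = 0.173287.
d = 0.437735 + 0.173287 = 0.611022.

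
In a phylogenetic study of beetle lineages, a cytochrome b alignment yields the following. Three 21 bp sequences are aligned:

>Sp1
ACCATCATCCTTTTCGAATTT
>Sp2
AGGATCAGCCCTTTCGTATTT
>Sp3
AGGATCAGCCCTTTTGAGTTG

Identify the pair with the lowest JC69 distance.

Sp1–Sp2: 5/21 differ, p = 0.238, d = 0.286.
Sp1–Sp3: 7/21 differ, p = 0.333, d = 0.441.
Sp2–Sp3: 4/21 differ, p = 0.190, d = 0.220.
The smallest distance is between Sp2 and Sp3.

Sp2 and Sp3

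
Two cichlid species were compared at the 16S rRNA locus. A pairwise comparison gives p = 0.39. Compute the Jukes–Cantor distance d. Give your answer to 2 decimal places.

d = −(3/4) ln(1 − 4p/3) = −0.75 ln(1 − 0.52) = −0.75 ln(0.48)
  = −0.75 × (-0.733969) = 0.550477 substitutions/site.

0.55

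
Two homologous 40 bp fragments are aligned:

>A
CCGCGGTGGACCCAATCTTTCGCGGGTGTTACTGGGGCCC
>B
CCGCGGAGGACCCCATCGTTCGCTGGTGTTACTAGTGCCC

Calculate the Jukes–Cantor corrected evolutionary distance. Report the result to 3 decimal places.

The sequences differ at 6 of 40 sites (7, 14, 18, 24, 34, 36), so p = 6/40 = 0.15.
d = −(3/4) ln(1 − 4p/3) = −0.75 ln(1 − 0.2) = −0.75 ln(0.8)
  = −0.75 × (-0.223144) = 0.167358 substitutions/site.

0.167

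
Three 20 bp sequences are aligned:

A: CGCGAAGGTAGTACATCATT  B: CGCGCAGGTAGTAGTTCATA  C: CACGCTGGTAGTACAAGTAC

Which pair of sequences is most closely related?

A–B: 4/20 differ, p = 0.200, d = 0.233.
A–C: 8/20 differ, p = 0.400, d = 0.572.
B–C: 9/20 differ, p = 0.450, d = 0.687.
The smallest distance is between A and B.

A and B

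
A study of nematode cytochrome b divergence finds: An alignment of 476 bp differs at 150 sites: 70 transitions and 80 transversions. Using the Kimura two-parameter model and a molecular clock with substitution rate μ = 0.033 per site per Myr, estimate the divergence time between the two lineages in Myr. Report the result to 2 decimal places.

6.25

P = 70/476 ≈ 0.147059 and Q = 80/476 ≈ 0.168067.
Under the Kimura two-parameter model, d = −½ ln(1 − 2P − Q) − ¼ ln(1 − 2Q).
1 − 2P − Q = 0.537815, giving −½ ln(0.537815) = 0.310120.
1 − 2Q = 0.663866, giving −¼ ln(0.663866) = 0.102419.
d = 0.310120 + 0.102419 = 0.412539.
Under a molecular clock d = 2μt, so t = d/(2μ) = 0.412539 / (2 × 0.033) = 6.25 Myr.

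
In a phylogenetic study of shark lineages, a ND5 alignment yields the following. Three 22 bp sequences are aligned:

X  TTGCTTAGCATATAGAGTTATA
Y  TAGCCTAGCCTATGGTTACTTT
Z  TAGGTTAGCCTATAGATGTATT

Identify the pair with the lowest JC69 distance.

X–Y: 10/22 differ, p = 0.455, d = 0.699.
X–Z: 6/22 differ, p = 0.273, d = 0.339.
Y–Z: 7/22 differ, p = 0.318, d = 0.414.
The smallest distance is between X and Z.

X and Z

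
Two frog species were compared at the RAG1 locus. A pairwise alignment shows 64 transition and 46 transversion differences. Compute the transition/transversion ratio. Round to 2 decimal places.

1.39

R = 64/46 = 1.391304… ≈ 1.39 (to 2 d.p.).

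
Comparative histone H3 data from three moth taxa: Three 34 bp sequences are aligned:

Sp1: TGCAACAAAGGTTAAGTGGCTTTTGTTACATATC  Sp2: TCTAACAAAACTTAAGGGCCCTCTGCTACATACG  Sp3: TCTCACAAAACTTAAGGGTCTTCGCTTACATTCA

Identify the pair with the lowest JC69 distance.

Sp2 and Sp3

Sp1–Sp2: 11/34 differ, p = 0.324, d = 0.423.
Sp1–Sp3: 13/34 differ, p = 0.382, d = 0.535.
Sp2–Sp3: 8/34 differ, p = 0.235, d = 0.282.
The smallest distance is between Sp2 and Sp3.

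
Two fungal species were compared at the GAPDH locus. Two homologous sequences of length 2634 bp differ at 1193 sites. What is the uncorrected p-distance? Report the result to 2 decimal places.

0.45

p = 1193/2634 = 0.452923… ≈ 0.45 (to 2 d.p.).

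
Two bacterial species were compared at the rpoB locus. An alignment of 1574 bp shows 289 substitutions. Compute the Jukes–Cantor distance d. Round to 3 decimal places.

p = 289/1574 ≈ 0.183609.
d = −(3/4) ln(1 − 4p/3) = −0.75 ln(1 − 0.244812) = −0.75 ln(0.755188)
  = −0.75 × (-0.280789) = 0.210592 substitutions/site.

0.211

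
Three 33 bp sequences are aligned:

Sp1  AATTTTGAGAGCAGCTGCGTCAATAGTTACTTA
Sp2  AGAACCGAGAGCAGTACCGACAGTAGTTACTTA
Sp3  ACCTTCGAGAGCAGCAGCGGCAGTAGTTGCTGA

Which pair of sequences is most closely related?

Sp1–Sp2: 10/33 differ, p = 0.303, d = 0.388.
Sp1–Sp3: 8/33 differ, p = 0.242, d = 0.293.
Sp2–Sp3: 9/33 differ, p = 0.273, d = 0.339.
The smallest distance is between Sp1 and Sp3.

Sp1 and Sp3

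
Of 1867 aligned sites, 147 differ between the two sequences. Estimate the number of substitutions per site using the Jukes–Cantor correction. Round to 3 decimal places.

0.083

p = 147/1867 ≈ 0.078736.
d = −(3/4) ln(1 − 4p/3) = −0.75 ln(1 − 0.104981) = −0.75 ln(0.895019)
  = −0.75 × (-0.110910) = 0.083183 substitutions/site.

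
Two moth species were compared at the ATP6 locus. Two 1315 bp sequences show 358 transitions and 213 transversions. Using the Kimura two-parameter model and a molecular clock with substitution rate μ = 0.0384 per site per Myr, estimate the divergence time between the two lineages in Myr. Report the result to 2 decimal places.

P = 358/1315 ≈ 0.272243 and Q = 213/1315 ≈ 0.161977.
Under the Kimura two-parameter model, d = −½ ln(1 − 2P − Q) − ¼ ln(1 − 2Q).
1 − 2P − Q = 0.293537, giving −½ ln(0.293537) = 0.612876.
1 − 2Q = 0.676046, giving −¼ ln(0.676046) = 0.097874.
d = 0.612876 + 0.097874 = 0.710750.
Under a molecular clock d = 2μt, so t = d/(2μ) = 0.710750 / (2 × 0.0384) = 9.25 Myr.

9.25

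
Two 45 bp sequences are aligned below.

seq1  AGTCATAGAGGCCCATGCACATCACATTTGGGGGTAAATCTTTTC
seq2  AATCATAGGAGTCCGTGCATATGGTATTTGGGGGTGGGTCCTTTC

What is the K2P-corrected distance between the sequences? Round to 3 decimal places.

0.417

Of 45 sites, 12 differences are transitions and 1 are transversions, so P = 12/45 ≈ 0.266667 and Q = 1/45 ≈ 0.022222.
Under the Kimura two-parameter model, d = −½ ln(1 − 2P − Q) − ¼ ln(1 − 2Q).
1 − 2P − Q = 0.444444, giving −½ ln(0.444444) = 0.405466.
1 − 2Q = 0.955556, giving −¼ ln(0.955556) = 0.011365.
d = 0.405466 + 0.011365 = 0.416831.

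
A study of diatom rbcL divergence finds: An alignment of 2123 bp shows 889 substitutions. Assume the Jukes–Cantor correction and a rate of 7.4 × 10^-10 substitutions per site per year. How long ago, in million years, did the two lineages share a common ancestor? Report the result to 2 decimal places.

414.12

p = 889/2123 ≈ 0.418747.
d = −(3/4) ln(1 − 4p/3) = −0.75 ln(1 − 0.558329) = −0.75 ln(0.441671)
  = −0.75 × (-0.817190) = 0.612893 substitutions/site.
Under a molecular clock d = 2μt, so t = d/(2μ) = 0.612893 / (2 × 7.4 × 10^-10) = 414.12 million years.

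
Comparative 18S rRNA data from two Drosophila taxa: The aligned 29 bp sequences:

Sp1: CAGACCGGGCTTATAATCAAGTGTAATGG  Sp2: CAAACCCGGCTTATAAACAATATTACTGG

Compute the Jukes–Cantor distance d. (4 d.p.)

The sequences differ at 7 of 29 sites (3, 7, 17, 21, 22, 23, 26), so p = 7/29 ≈ 0.241379.
d = −(3/4) ln(1 − 4p/3) = −0.75 ln(1 − 0.321839) = −0.75 ln(0.678161)
  = −0.75 × (-0.388371) = 0.291278 substitutions/site.

0.2913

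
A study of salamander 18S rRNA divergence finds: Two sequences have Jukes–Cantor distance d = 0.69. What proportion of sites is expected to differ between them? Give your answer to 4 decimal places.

p = (3/4)(1 − e^(−4d/3)) = 0.75 × (1 − e^(-0.92)) = 0.75 × (1 − 0.398519) = 0.451111.

0.4511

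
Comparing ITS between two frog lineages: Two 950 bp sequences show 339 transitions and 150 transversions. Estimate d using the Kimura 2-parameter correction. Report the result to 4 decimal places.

P = 339/950 ≈ 0.356842 and Q = 150/950 ≈ 0.157895.
Under the Kimura two-parameter model, d = −½ ln(1 − 2P − Q) − ¼ ln(1 − 2Q).
1 − 2P − Q = 0.128421, giving −½ ln(0.128421) = 1.026221.
1 − 2Q = 0.68421, giving −¼ ln(0.68421) = 0.094873.
d = 1.026221 + 0.094873 = 1.121094.

1.1211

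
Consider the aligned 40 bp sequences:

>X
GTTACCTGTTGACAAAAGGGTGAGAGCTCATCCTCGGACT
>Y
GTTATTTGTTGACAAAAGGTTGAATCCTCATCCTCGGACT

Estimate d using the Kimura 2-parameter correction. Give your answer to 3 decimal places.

0.168

Of 40 sites, 3 differences are transitions and 3 are transversions, so P = 3/40 = 0.075 and Q = 3/40 = 0.075.
Under the Kimura two-parameter model, d = −½ ln(1 − 2P − Q) − ¼ ln(1 − 2Q).
1 − 2P − Q = 0.775, giving −½ ln(0.775) = 0.127446.
1 − 2Q = 0.85, giving −¼ ln(0.85) = 0.040630.
d = 0.127446 + 0.040630 = 0.168076.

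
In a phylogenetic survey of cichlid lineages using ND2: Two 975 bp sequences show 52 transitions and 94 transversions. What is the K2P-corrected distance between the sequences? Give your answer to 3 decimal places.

0.167

P = 52/975 ≈ 0.053333 and Q = 94/975 ≈ 0.09641.
Under the Kimura two-parameter model, d = −½ ln(1 − 2P − Q) − ¼ ln(1 − 2Q).
1 − 2P − Q = 0.796924, giving −½ ln(0.796924) = 0.113498.
1 − 2Q = 0.80718, giving −¼ ln(0.80718) = 0.053552.
d = 0.113498 + 0.053552 = 0.167050.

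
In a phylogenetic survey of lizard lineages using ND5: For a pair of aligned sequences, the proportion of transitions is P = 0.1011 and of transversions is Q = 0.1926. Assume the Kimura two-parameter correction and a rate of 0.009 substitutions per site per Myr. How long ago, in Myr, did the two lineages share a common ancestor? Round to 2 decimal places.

20.71

Under the Kimura two-parameter model, d = −½ ln(1 − 2P − Q) − ¼ ln(1 − 2Q).
1 − 2P − Q = 0.6052, giving −½ ln(0.6052) = 0.251098.
1 − 2Q = 0.6148, giving −¼ ln(0.6148) = 0.121615.
d = 0.251098 + 0.121615 = 0.372713.
Under a molecular clock d = 2μt, so t = d/(2μ) = 0.372713 / (2 × 0.009) = 20.71 Myr.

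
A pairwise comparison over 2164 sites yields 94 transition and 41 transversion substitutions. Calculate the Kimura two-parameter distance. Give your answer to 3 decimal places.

P = 94/2164 ≈ 0.043438 and Q = 41/2164 ≈ 0.018946.
Under the Kimura two-parameter model, d = −½ ln(1 − 2P − Q) − ¼ ln(1 − 2Q).
1 − 2P − Q = 0.894178, giving −½ ln(0.894178) = 0.055925.
1 − 2Q = 0.962108, giving −¼ ln(0.962108) = 0.009657.
d = 0.055925 + 0.009657 = 0.065582.

0.066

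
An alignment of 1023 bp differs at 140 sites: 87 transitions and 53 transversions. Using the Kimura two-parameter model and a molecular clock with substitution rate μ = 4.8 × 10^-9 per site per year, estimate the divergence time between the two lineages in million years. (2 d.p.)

P = 87/1023 ≈ 0.085044 and Q = 53/1023 ≈ 0.051808.
Under the Kimura two-parameter model, d = −½ ln(1 − 2P − Q) − ¼ ln(1 − 2Q).
1 − 2P − Q = 0.778104, giving −½ ln(0.778104) = 0.125448.
1 − 2Q = 0.896384, giving −¼ ln(0.896384) = 0.027347.
d = 0.125448 + 0.027347 = 0.152795.
Under a molecular clock d = 2μt, so t = d/(2μ) = 0.152795 / (2 × 4.8 × 10^-9) = 15.92 million years.

15.92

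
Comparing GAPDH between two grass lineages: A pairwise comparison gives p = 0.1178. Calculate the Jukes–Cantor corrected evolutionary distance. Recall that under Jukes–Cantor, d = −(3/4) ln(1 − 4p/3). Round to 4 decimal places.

d = −(3/4) ln(1 − 4p/3) = −0.75 ln(1 − 0.157067) = −0.75 ln(0.842933)
  = −0.75 × (-0.170868) = 0.128151 substitutions/site.

0.1282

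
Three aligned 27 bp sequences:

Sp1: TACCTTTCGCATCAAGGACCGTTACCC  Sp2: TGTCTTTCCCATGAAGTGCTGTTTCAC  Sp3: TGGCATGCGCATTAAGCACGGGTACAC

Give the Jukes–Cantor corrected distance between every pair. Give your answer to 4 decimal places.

Sp1–Sp2: 9/27 sites differ → p ≈ 0.333333, d = −0.75 ln(1 − 0.444444) = 0.440839 ≈ 0.4408.
Sp1–Sp3: 9/27 sites differ → p ≈ 0.333333, d = −0.75 ln(1 − 0.444444) = 0.440839 ≈ 0.4408.
Sp2–Sp3: 10/27 sites differ → p ≈ 0.37037, d = −0.75 ln(1 − 0.493827) = 0.510658 ≈ 0.5107.

d(Sp1,Sp2) = 0.4408, d(Sp1,Sp3) = 0.4408, d(Sp2,Sp3) = 0.5107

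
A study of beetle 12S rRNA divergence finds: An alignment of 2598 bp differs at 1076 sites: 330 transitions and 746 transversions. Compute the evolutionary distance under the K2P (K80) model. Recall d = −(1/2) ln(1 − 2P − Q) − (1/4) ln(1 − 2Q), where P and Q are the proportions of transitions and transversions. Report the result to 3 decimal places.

0.603

P = 330/2598 ≈ 0.127021 and Q = 746/2598 ≈ 0.287144.
Under the Kimura two-parameter model, d = −½ ln(1 − 2P − Q) − ¼ ln(1 − 2Q).
1 − 2P − Q = 0.458814, giving −½ ln(0.458814) = 0.389555.
1 − 2Q = 0.425712, giving −¼ ln(0.425712) = 0.213498.
d = 0.389555 + 0.213498 = 0.603053.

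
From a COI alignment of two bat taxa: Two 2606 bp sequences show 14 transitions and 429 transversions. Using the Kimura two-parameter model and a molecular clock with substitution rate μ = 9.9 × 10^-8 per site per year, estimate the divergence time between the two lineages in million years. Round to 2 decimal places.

P = 14/2606 ≈ 0.005372 and Q = 429/2606 ≈ 0.16462.
Under the Kimura two-parameter model, d = −½ ln(1 − 2P − Q) − ¼ ln(1 − 2Q).
1 − 2P − Q = 0.824636, giving −½ ln(0.824636) = 0.096407.
1 − 2Q = 0.67076, giving −¼ ln(0.67076) = 0.099836.
d = 0.096407 + 0.099836 = 0.196243.
Under a molecular clock d = 2μt, so t = d/(2μ) = 0.196243 / (2 × 9.9 × 10^-8) = 0.99 million years.

0.99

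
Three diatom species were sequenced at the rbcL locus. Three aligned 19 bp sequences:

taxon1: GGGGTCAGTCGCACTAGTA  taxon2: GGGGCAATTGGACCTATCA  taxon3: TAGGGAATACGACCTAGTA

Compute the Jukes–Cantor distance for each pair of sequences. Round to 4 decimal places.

taxon1–taxon2: 8/19 sites differ → p ≈ 0.421053, d = −0.75 ln(1 − 0.561404) = 0.618132 ≈ 0.6181.
taxon1–taxon3: 8/19 sites differ → p ≈ 0.421053, d = −0.75 ln(1 − 0.561404) = 0.618132 ≈ 0.6181.
taxon2–taxon3: 7/19 sites differ → p ≈ 0.368421, d = −0.75 ln(1 − 0.491228) = 0.506816 ≈ 0.5068.

d(taxon1,taxon2) = 0.6181, d(taxon1,taxon3) = 0.6181, d(taxon2,taxon3) = 0.5068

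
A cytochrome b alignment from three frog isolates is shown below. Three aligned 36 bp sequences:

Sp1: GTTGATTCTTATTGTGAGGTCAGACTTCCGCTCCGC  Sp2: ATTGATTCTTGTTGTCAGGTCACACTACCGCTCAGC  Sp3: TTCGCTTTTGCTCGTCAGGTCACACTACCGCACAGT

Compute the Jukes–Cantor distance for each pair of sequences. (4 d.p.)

d(Sp1,Sp2) = 0.1885, d(Sp1,Sp3) = 0.4926, d(Sp2,Sp3) = 0.3041

Sp1–Sp2: 6/36 sites differ → p ≈ 0.166667, d = −0.75 ln(1 − 0.222223) = 0.188487 ≈ 0.1885.
Sp1–Sp3: 13/36 sites differ → p ≈ 0.361111, d = −0.75 ln(1 − 0.481481) = 0.492584 ≈ 0.4926.
Sp2–Sp3: 9/36 sites differ → p = 0.25, d = −0.75 ln(1 − 0.333333) = 0.304098 ≈ 0.3041.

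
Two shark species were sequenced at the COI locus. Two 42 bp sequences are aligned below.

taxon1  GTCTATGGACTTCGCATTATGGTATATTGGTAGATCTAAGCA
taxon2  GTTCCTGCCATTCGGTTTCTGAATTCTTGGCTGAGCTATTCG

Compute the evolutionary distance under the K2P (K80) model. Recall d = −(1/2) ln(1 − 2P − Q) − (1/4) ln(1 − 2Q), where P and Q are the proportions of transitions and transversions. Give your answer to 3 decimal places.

Of 42 sites, 5 differences are transitions and 14 are transversions, so P = 5/42 ≈ 0.119048 and Q = 14/42 ≈ 0.333333.
Under the Kimura two-parameter model, d = −½ ln(1 − 2P − Q) − ¼ ln(1 − 2Q).
1 − 2P − Q = 0.428571, giving −½ ln(0.428571) = 0.423649.
1 − 2Q = 0.333334, giving −¼ ln(0.333334) = 0.274653.
d = 0.423649 + 0.274653 = 0.698302.

0.698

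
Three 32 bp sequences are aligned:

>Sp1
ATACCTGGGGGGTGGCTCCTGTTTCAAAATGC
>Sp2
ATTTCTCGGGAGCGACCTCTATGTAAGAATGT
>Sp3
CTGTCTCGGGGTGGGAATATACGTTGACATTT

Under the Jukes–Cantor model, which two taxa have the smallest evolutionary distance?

Sp1 and Sp2

Sp1–Sp2: 13/32 differ, p = 0.406, d = 0.585.
Sp1–Sp3: 18/32 differ, p = 0.563, d = 1.040.
Sp2–Sp3: 15/32 differ, p = 0.469, d = 0.736.
The smallest distance is between Sp1 and Sp2.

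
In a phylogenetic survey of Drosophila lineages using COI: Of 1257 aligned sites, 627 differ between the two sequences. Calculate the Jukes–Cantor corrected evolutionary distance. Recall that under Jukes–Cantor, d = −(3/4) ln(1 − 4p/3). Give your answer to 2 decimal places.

p = 627/1257 ≈ 0.498807.
d = −(3/4) ln(1 − 4p/3) = −0.75 ln(1 − 0.665076) = −0.75 ln(0.334924)
  = −0.75 × (-1.093852) = 0.820389 substitutions/site.

0.82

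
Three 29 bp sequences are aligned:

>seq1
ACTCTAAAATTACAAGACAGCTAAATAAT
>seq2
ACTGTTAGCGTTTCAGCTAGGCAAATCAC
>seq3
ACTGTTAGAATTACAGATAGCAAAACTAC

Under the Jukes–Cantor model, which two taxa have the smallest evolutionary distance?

seq2 and seq3

seq1–seq2: 14/29 differ, p = 0.483, d = 0.774.
seq1–seq3: 12/29 differ, p = 0.414, d = 0.602.
seq2–seq3: 8/29 differ, p = 0.276, d = 0.344.
The smallest distance is between seq2 and seq3.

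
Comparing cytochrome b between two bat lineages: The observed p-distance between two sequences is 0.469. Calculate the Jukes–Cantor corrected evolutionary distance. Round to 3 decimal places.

0.736

d = −(3/4) ln(1 − 4p/3) = −0.75 ln(1 − 0.625333) = −0.75 ln(0.374667)
  = −0.75 × (-0.981718) = 0.736289 substitutions/site.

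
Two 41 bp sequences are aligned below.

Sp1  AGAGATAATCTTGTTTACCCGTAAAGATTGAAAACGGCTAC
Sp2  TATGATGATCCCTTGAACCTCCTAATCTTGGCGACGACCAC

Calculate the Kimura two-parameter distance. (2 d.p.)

0.83

Of 41 sites, 10 differences are transitions and 10 are transversions, so P = 10/41 ≈ 0.243902 and Q = 10/41 ≈ 0.243902.
Under the Kimura two-parameter model, d = −½ ln(1 − 2P − Q) − ¼ ln(1 − 2Q).
1 − 2P − Q = 0.268294, giving −½ ln(0.268294) = 0.657836.
1 − 2Q = 0.512196, giving −¼ ln(0.512196) = 0.167262.
d = 0.657836 + 0.167262 = 0.825098.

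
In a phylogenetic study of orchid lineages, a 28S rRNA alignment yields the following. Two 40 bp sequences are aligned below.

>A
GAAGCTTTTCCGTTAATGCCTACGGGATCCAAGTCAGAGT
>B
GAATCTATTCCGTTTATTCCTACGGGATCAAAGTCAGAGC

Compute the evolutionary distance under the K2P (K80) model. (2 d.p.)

0.17

Of 40 sites, 1 differences are transitions and 5 are transversions, so P = 1/40 = 0.025 and Q = 5/40 = 0.125.
Under the Kimura two-parameter model, d = −½ ln(1 − 2P − Q) − ¼ ln(1 − 2Q).
1 − 2P − Q = 0.825, giving −½ ln(0.825) = 0.096186.
1 − 2Q = 0.75, giving −¼ ln(0.75) = 0.071921.
d = 0.096186 + 0.071921 = 0.168107.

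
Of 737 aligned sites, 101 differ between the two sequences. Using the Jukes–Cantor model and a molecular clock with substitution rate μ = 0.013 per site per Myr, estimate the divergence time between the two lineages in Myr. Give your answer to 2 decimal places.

p = 101/737 ≈ 0.137042.
d = −(3/4) ln(1 − 4p/3) = −0.75 ln(1 − 0.182723) = −0.75 ln(0.817277)
  = −0.75 × (-0.201777) = 0.151333 substitutions/site.
Under a molecular clock d = 2μt, so t = d/(2μ) = 0.151333 / (2 × 0.013) = 5.82 Myr.

5.82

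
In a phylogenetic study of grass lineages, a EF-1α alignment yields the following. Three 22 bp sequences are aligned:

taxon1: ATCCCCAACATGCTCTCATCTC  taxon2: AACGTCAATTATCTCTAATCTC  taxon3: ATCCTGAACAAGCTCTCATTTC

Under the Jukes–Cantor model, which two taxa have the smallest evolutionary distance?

taxon1–taxon2: 8/22 differ, p = 0.364, d = 0.497.
taxon1–taxon3: 4/22 differ, p = 0.182, d = 0.208.
taxon2–taxon3: 8/22 differ, p = 0.364, d = 0.497.
The smallest distance is between taxon1 and taxon3.

taxon1 and taxon3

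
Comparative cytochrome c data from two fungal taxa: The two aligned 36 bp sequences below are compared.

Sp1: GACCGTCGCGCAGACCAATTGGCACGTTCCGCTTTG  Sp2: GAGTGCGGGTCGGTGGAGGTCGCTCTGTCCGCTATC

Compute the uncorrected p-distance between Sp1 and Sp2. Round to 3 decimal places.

0.500

The sequences differ at 18 of 36 positions.
p = 18/36 = 0.500.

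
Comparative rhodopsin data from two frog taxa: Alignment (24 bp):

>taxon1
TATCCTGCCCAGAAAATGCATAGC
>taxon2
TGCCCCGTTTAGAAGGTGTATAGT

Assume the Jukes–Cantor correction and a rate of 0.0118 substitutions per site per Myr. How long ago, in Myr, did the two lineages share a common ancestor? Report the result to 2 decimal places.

25.77

The sequences differ at 10 of 24 sites (2, 3, 6, 8, 9, 10, 15, 16, 19, 24), so p = 10/24 ≈ 0.416667.
d = −(3/4) ln(1 − 4p/3) = −0.75 ln(1 − 0.555556) = −0.75 ln(0.444444)
  = −0.75 × (-0.810931) = 0.608198 substitutions/site.
Under a molecular clock d = 2μt, so t = d/(2μ) = 0.608198 / (2 × 0.0118) = 25.77 Myr.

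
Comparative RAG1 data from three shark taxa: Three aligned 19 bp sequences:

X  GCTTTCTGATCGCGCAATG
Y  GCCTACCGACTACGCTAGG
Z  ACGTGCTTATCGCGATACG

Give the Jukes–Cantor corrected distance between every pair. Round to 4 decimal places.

d(X,Y) = 0.6181, d(X,Z) = 0.5068, d(Y,Z) = 0.9074

X–Y: 8/19 sites differ → p ≈ 0.421053, d = −0.75 ln(1 − 0.561404) = 0.618132 ≈ 0.6181.
X–Z: 7/19 sites differ → p ≈ 0.368421, d = −0.75 ln(1 − 0.491228) = 0.506816 ≈ 0.5068.
Y–Z: 10/19 sites differ → p ≈ 0.526316, d = −0.75 ln(1 − 0.701755) = 0.907380 ≈ 0.9074.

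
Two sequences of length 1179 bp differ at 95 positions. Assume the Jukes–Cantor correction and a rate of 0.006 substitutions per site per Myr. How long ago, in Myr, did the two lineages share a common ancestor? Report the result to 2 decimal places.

7.10

p = 95/1179 ≈ 0.080577.
d = −(3/4) ln(1 − 4p/3) = −0.75 ln(1 − 0.107436) = −0.75 ln(0.892564)
  = −0.75 × (-0.113657) = 0.085243 substitutions/site.
Under a molecular clock d = 2μt, so t = d/(2μ) = 0.085243 / (2 × 0.006) = 7.10 Myr.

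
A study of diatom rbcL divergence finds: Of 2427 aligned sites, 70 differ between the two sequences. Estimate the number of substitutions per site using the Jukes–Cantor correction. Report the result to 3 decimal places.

p = 70/2427 ≈ 0.028842.
d = −(3/4) ln(1 − 4p/3) = −0.75 ln(1 − 0.038456) = −0.75 ln(0.961544)
  = −0.75 × (-0.039215) = 0.029411 substitutions/site.

0.029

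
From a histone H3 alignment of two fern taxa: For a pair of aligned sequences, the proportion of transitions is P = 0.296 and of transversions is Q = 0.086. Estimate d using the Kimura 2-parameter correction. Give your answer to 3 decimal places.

0.614

Under the Kimura two-parameter model, d = −½ ln(1 − 2P − Q) − ¼ ln(1 − 2Q).
1 − 2P − Q = 0.322, giving −½ ln(0.322) = 0.566602.
1 − 2Q = 0.828, giving −¼ ln(0.828) = 0.047186.
d = 0.566602 + 0.047186 = 0.613788.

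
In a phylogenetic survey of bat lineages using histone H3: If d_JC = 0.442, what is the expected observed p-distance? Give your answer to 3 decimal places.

0.334

p = (3/4)(1 − e^(−4d/3)) = 0.75 × (1 − e^(-0.589333)) = 0.75 × (1 − 0.554697) = 0.333977.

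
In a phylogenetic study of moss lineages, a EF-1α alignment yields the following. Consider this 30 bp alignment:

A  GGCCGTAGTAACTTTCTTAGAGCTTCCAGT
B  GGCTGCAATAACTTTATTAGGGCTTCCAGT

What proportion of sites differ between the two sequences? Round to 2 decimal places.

0.17

The sequences differ at 5 of 30 positions (sites 4, 6, 8, 16, 21).
p = 5/30 = 0.166666… ≈ 0.17 (to 2 d.p.).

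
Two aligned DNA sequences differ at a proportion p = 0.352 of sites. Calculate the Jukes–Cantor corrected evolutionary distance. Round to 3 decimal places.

0.475

d = −(3/4) ln(1 − 4p/3) = −0.75 ln(1 − 0.469333) = −0.75 ln(0.530667)
  = −0.75 × (-0.633621) = 0.475216 substitutions/site.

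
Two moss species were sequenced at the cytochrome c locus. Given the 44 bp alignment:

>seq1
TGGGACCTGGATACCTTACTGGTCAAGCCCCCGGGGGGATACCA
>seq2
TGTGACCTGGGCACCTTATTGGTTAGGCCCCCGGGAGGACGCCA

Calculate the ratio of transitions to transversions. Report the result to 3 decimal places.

Transitions are A↔G and C↔T; transversions are all other mismatches.
Transitions: 8. Transversions: 1.
R = 8/1 = 8.000.

8.000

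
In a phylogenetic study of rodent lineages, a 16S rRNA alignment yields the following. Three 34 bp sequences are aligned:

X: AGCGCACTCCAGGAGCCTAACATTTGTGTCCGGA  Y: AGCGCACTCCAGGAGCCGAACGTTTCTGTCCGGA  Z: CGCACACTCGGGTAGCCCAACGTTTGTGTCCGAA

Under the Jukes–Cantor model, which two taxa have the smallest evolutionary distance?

X and Y

X–Y: 3/34 differ, p = 0.088, d = 0.094.
X–Z: 8/34 differ, p = 0.235, d = 0.282.
Y–Z: 8/34 differ, p = 0.235, d = 0.282.
The smallest distance is between X and Y.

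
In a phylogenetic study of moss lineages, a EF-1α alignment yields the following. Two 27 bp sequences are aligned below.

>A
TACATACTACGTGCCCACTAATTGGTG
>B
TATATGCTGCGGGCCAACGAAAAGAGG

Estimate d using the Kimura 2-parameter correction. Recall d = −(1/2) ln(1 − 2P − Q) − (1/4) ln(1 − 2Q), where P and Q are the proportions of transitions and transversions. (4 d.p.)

0.5124

Of 27 sites, 4 differences are transitions and 6 are transversions, so P = 4/27 ≈ 0.148148 and Q = 6/27 ≈ 0.222222.
Under the Kimura two-parameter model, d = −½ ln(1 − 2P − Q) − ¼ ln(1 − 2Q).
1 − 2P − Q = 0.481482, giving −½ ln(0.481482) = 0.365443.
1 − 2Q = 0.555556, giving −¼ ln(0.555556) = 0.146946.
d = 0.365443 + 0.146946 = 0.512389.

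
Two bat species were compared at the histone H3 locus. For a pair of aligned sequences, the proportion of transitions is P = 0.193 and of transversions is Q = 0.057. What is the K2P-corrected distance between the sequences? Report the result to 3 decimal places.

Under the Kimura two-parameter model, d = −½ ln(1 − 2P − Q) − ¼ ln(1 − 2Q).
1 − 2P − Q = 0.557, giving −½ ln(0.557) = 0.292595.
1 − 2Q = 0.886, giving −¼ ln(0.886) = 0.030260.
d = 0.292595 + 0.030260 = 0.322855.

0.323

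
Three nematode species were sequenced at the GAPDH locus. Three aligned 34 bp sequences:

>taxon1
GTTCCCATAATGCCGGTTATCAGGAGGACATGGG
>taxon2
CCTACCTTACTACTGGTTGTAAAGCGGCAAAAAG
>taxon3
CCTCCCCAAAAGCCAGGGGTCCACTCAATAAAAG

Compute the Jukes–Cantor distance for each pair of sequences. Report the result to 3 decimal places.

d(taxon1,taxon2) = 0.741, d(taxon1,taxon3) = 1.025, d(taxon2,taxon3) = 0.918

taxon1–taxon2: 16/34 sites differ → p ≈ 0.470588, d = −0.75 ln(1 − 0.627451) = 0.740540 ≈ 0.741.
taxon1–taxon3: 19/34 sites differ → p ≈ 0.558824, d = −0.75 ln(1 − 0.745099) = 1.025160 ≈ 1.025.
taxon2–taxon3: 18/34 sites differ → p ≈ 0.529412, d = −0.75 ln(1 − 0.705883) = 0.917833 ≈ 0.918.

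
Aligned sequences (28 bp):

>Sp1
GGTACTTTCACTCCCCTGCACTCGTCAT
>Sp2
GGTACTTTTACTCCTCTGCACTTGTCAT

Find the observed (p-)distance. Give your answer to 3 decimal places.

0.107

The sequences differ at 3 of 28 positions (sites 9, 15, 23).
p = 3/28 = 0.107142… ≈ 0.107 (to 3 d.p.).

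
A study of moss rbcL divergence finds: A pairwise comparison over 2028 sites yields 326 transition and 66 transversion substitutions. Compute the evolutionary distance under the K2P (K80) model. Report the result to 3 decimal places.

0.235

P = 326/2028 ≈ 0.16075 and Q = 66/2028 ≈ 0.032544.
Under the Kimura two-parameter model, d = −½ ln(1 − 2P − Q) − ¼ ln(1 − 2Q).
1 − 2P − Q = 0.645956, giving −½ ln(0.645956) = 0.218512.
1 − 2Q = 0.934912, giving −¼ ln(0.934912) = 0.016826.
d = 0.218512 + 0.016826 = 0.235338.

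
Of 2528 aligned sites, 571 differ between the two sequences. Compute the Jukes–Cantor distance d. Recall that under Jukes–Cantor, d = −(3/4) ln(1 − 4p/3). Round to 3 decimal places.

p = 571/2528 ≈ 0.22587.
d = −(3/4) ln(1 − 4p/3) = −0.75 ln(1 − 0.30116) = −0.75 ln(0.69884)
  = −0.75 × (-0.358333) = 0.268750 substitutions/site.

0.269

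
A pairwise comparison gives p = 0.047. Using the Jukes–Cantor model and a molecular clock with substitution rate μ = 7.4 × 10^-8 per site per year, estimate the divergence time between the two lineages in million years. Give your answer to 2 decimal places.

0.33

d = −(3/4) ln(1 − 4p/3) = −0.75 ln(1 − 0.062667) = −0.75 ln(0.937333)
  = −0.75 × (-0.064717) = 0.048538 substitutions/site.
Under a molecular clock d = 2μt, so t = d/(2μ) = 0.048538 / (2 × 7.4 × 10^-8) = 0.33 million years.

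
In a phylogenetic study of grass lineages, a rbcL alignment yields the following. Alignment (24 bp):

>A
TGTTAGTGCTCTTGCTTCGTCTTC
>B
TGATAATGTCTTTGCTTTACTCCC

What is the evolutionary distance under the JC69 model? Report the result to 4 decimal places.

0.7083

The sequences differ at 11 of 24 sites, so p = 11/24 ≈ 0.458333.
d = −(3/4) ln(1 − 4p/3) = −0.75 ln(1 − 0.611111) = −0.75 ln(0.388889)
  = −0.75 × (-0.944461) = 0.708346 substitutions/site.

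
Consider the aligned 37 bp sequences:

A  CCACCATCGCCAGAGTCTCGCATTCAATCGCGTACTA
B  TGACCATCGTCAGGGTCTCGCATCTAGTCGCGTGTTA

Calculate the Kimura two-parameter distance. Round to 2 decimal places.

0.32

Of 37 sites, 8 differences are transitions and 1 are transversions, so P = 8/37 ≈ 0.216216 and Q = 1/37 ≈ 0.027027.
Under the Kimura two-parameter model, d = −½ ln(1 − 2P − Q) − ¼ ln(1 − 2Q).
1 − 2P − Q = 0.540541, giving −½ ln(0.540541) = 0.307592.
1 − 2Q = 0.945946, giving −¼ ln(0.945946) = 0.013892.
d = 0.307592 + 0.013892 = 0.321484.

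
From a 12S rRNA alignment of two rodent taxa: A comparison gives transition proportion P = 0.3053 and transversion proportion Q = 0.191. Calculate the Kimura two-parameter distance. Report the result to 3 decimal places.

Under the Kimura two-parameter model, d = −½ ln(1 − 2P − Q) − ¼ ln(1 − 2Q).
1 − 2P − Q = 0.1984, giving −½ ln(0.1984) = 0.808735.
1 − 2Q = 0.618, giving −¼ ln(0.618) = 0.120317.
d = 0.808735 + 0.120317 = 0.929052.

0.929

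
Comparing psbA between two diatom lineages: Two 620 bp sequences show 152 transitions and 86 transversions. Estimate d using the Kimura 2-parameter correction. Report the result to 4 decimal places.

P = 152/620 ≈ 0.245161 and Q = 86/620 ≈ 0.13871.
Under the Kimura two-parameter model, d = −½ ln(1 − 2P − Q) − ¼ ln(1 − 2Q).
1 − 2P − Q = 0.370968, giving −½ ln(0.370968) = 0.495820.
1 − 2Q = 0.72258, giving −¼ ln(0.72258) = 0.081232.
d = 0.495820 + 0.081232 = 0.577052.

0.5771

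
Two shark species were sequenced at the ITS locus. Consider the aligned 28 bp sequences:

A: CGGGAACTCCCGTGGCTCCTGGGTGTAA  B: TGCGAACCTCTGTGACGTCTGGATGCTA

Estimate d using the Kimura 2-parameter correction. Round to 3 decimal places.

Of 28 sites, 8 differences are transitions and 3 are transversions, so P = 8/28 ≈ 0.285714 and Q = 3/28 ≈ 0.107143.
Under the Kimura two-parameter model, d = −½ ln(1 − 2P − Q) − ¼ ln(1 − 2Q).
1 − 2P − Q = 0.321429, giving −½ ln(0.321429) = 0.567489.
1 − 2Q = 0.785714, giving −¼ ln(0.785714) = 0.060291.
d = 0.567489 + 0.060291 = 0.627780.

0.628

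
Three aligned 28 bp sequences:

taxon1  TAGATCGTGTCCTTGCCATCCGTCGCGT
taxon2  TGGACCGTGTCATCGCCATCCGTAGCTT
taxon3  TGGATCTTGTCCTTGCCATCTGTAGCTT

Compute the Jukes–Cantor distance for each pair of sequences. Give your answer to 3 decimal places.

taxon1–taxon2: 6/28 sites differ → p ≈ 0.214286, d = −0.75 ln(1 − 0.285715) = 0.252355 ≈ 0.252.
taxon1–taxon3: 5/28 sites differ → p ≈ 0.178571, d = −0.75 ln(1 − 0.238095) = 0.203950 ≈ 0.204.
taxon2–taxon3: 5/28 sites differ → p ≈ 0.178571, d = −0.75 ln(1 − 0.238095) = 0.203950 ≈ 0.204.

d(taxon1,taxon2) = 0.252, d(taxon1,taxon3) = 0.204, d(taxon2,taxon3) = 0.204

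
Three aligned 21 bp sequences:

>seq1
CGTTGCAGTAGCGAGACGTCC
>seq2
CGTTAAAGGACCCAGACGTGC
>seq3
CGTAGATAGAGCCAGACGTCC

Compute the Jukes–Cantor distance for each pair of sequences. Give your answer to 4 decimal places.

d(seq1,seq2) = 0.3597, d(seq1,seq3) = 0.3597, d(seq2,seq3) = 0.3597

seq1–seq2: 6/21 sites differ → p ≈ 0.285714, d = −0.75 ln(1 − 0.380952) = 0.359679 ≈ 0.3597.
seq1–seq3: 6/21 sites differ → p ≈ 0.285714, d = −0.75 ln(1 − 0.380952) = 0.359679 ≈ 0.3597.
seq2–seq3: 6/21 sites differ → p ≈ 0.285714, d = −0.75 ln(1 − 0.380952) = 0.359679 ≈ 0.3597.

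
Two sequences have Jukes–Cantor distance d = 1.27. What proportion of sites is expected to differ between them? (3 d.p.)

p = (3/4)(1 − e^(−4d/3)) = 0.75 × (1 − e^(-1.693333)) = 0.75 × (1 − 0.183906) = 0.612071.

0.612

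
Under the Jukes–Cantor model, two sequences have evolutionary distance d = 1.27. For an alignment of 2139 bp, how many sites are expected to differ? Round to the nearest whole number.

1309

Invert JC69: p = (3/4)(1 − e^(−4d/3)) = 0.75 × (1 − e^(-1.693333)) = 0.75 × (1 − 0.183906) = 0.612071.
Expected differing sites = pL ≈ 0.612071 × 2139 = 1309.219869 ≈ 1309.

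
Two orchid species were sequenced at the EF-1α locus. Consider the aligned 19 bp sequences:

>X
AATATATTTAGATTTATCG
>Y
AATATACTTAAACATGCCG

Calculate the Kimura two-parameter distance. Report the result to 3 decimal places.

0.460

Of 19 sites, 5 differences are transitions and 1 are transversions, so P = 5/19 ≈ 0.263158 and Q = 1/19 ≈ 0.052632.
Under the Kimura two-parameter model, d = −½ ln(1 − 2P − Q) − ¼ ln(1 − 2Q).
1 − 2P − Q = 0.421052, giving −½ ln(0.421052) = 0.432499.
1 − 2Q = 0.894736, giving −¼ ln(0.894736) = 0.027807.
d = 0.432499 + 0.027807 = 0.460306.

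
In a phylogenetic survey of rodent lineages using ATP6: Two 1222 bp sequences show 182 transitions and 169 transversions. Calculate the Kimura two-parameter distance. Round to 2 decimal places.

P = 182/1222 ≈ 0.148936 and Q = 169/1222 ≈ 0.138298.
Under the Kimura two-parameter model, d = −½ ln(1 − 2P − Q) − ¼ ln(1 − 2Q).
1 − 2P − Q = 0.56383, giving −½ ln(0.56383) = 0.286501.
1 − 2Q = 0.723404, giving −¼ ln(0.723404) = 0.080947.
d = 0.286501 + 0.080947 = 0.367448.

0.37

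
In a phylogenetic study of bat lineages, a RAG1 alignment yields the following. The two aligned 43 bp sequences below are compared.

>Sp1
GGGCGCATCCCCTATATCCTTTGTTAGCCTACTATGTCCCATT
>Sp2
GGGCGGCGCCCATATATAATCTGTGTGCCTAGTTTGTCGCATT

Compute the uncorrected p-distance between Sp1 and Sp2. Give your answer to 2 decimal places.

The sequences differ at 12 of 43 positions.
p = 12/43 = 0.279069… ≈ 0.28 (to 2 d.p.).

0.28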